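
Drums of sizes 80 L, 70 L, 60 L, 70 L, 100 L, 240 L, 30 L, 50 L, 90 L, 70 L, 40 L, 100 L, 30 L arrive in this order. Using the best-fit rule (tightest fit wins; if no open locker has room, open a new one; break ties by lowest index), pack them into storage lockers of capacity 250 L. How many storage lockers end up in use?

  80 → locker 1 (new)  [load 80/250]
  70 → locker 1  [load 150/250]
  60 → locker 1  [load 210/250]
  70 → locker 2 (new)  [load 70/250]
  100 → locker 2  [load 170/250]
  240 → locker 3 (new)  [load 240/250]
  30 → locker 1  [load 240/250]
  50 → locker 2  [load 220/250]
  90 → locker 4 (new)  [load 90/250]
  70 → locker 4  [load 160/250]
  40 → locker 4  [load 200/250]
  100 → locker 5 (new)  [load 100/250]
  30 → locker 2  [load 250/250]
5 storage lockers opened.

5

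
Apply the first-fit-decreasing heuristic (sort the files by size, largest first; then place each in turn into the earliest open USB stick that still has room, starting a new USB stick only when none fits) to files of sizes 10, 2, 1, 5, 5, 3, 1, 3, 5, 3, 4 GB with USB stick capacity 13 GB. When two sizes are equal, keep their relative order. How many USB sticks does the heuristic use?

4

Sorted descending: 10, 5, 5, 5, 4, 3, 3, 3, 2, 1, 1.
  10 → USB stick 1 (new)  [load 10/13]
  5 → USB stick 2 (new)  [load 5/13]
  5 → USB stick 2  [load 10/13]
  5 → USB stick 3 (new)  [load 5/13]
  4 → USB stick 3  [load 9/13]
  3 → USB stick 1  [load 13/13]
  3 → USB stick 2  [load 13/13]
  3 → USB stick 3  [load 12/13]
  2 → USB stick 4 (new)  [load 2/13]
  1 → USB stick 3  [load 13/13]
  1 → USB stick 4  [load 3/13]
4 USB sticks opened.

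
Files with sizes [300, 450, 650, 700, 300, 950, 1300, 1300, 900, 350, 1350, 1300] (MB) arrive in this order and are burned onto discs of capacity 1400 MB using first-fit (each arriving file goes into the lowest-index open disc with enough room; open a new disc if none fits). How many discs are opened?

  300 → disc 1 (new)  [load 300/1400]
  450 → disc 1  [load 750/1400]
  650 → disc 1  [load 1400/1400]
  700 → disc 2 (new)  [load 700/1400]
  300 → disc 2  [load 1000/1400]
  950 → disc 3 (new)  [load 950/1400]
  1300 → disc 4 (new)  [load 1300/1400]
  1300 → disc 5 (new)  [load 1300/1400]
  900 → disc 6 (new)  [load 900/1400]
  350 → disc 2  [load 1350/1400]
  1350 → disc 7 (new)  [load 1350/1400]
  1300 → disc 8 (new)  [load 1300/1400]
8 discs opened.

8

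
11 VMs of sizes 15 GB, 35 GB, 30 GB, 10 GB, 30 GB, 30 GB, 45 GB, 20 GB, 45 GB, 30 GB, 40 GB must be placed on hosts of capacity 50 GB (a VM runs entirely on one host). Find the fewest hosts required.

Total = 45 + 45 + 40 + 35 + 30 + 30 + 30 + 30 + 20 + 15 + 10 = 330 GB.
Lower bound: ⌈330/50⌉ = 7 hosts.
Also, 8 VMs each exceed 25 GB, and no two of those can share a host, so at least 8 hosts are needed.
A packing using 8 hosts:
  host 1: 45 = 45
  host 2: 45 = 45
  host 3: 40 + 10 = 50
  host 4: 35 + 15 = 50
  host 5: 30 + 20 = 50
  host 6: 30 = 30
  host 7: 30 = 30
  host 8: 30 = 30
This matches the lower bound, so 8 is optimal.

8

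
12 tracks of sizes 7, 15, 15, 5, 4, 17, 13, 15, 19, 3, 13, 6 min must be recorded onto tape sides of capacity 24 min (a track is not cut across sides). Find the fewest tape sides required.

Total = 19 + 17 + 15 + 15 + 15 + 13 + 13 + 7 + 6 + 5 + 4 + 3 = 132 min.
Lower bound: ⌈132/24⌉ = 6 tape sides.
Also, 7 tracks each exceed 12 min, and no two of those can share a side, so at least 7 tape sides are needed.
A packing using 7 tape sides:
  side 1: 19 + 5 = 24
  side 2: 17 + 7 = 24
  side 3: 15 + 6 + 3 = 24
  side 4: 15 + 4 = 19
  side 5: 15 = 15
  side 6: 13 = 13
  side 7: 13 = 13
This matches the lower bound, so 7 is optimal.

7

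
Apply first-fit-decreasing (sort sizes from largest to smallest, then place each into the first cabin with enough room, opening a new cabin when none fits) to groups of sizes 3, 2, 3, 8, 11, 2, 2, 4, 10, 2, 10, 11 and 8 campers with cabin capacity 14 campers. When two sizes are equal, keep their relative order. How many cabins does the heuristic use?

6

Sorted descending: 11, 11, 10, 10, 8, 8, 4, 3, 3, 2, 2, 2, 2.
  11 → cabin 1 (new)  [load 11/14]
  11 → cabin 2 (new)  [load 11/14]
  10 → cabin 3 (new)  [load 10/14]
  10 → cabin 4 (new)  [load 10/14]
  8 → cabin 5 (new)  [load 8/14]
  8 → cabin 6 (new)  [load 8/14]
  4 → cabin 3  [load 14/14]
  3 → cabin 1  [load 14/14]
  3 → cabin 2  [load 14/14]
  2 → cabin 4  [load 12/14]
  2 → cabin 4  [load 14/14]
  2 → cabin 5  [load 10/14]
  2 → cabin 5  [load 12/14]
6 cabins opened.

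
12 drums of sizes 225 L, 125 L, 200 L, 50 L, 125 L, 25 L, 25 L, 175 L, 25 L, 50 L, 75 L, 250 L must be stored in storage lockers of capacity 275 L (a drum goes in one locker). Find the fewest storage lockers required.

5

Total = 250 + 225 + 200 + 175 + 125 + 125 + 75 + 50 + 50 + 25 + 25 + 25 = 1350 L.
Lower bound: ⌈1350/275⌉ = 5 storage lockers.
A packing using 5 storage lockers:
  locker 1: 250 + 25 = 275
  locker 2: 225 + 50 = 275
  locker 3: 200 + 75 = 275
  locker 4: 175 + 50 + 25 + 25 = 275
  locker 5: 125 + 125 = 250
This matches the lower bound, so 5 is optimal.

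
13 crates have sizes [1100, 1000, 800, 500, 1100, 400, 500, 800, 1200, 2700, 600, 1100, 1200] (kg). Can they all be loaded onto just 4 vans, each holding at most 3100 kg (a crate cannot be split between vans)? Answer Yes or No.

No

Total = 13000 kg; ⌈13000/3100⌉ = 5.
At least 5 vans are required, but only 4 are allowed.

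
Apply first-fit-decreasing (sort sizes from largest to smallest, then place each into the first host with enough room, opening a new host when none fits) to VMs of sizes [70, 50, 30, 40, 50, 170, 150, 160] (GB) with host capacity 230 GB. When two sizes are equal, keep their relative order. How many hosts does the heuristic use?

Sorted descending: 170, 160, 150, 70, 50, 50, 40, 30.
  170 → host 1 (new)  [load 170/230]
  160 → host 2 (new)  [load 160/230]
  150 → host 3 (new)  [load 150/230]
  70 → host 2  [load 230/230]
  50 → host 1  [load 220/230]
  50 → host 3  [load 200/230]
  40 → host 4 (new)  [load 40/230]
  30 → host 3  [load 230/230]
4 hosts opened.

4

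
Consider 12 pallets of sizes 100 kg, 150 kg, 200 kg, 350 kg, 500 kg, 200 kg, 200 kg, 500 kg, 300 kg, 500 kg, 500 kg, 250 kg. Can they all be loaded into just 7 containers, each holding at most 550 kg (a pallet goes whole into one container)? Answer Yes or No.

Total = 3750 kg; ⌈3750/550⌉ = 7.
The bound of 7 does not rule out 7, but exhaustive search shows no assignment into 7 containers of capacity 550 kg exists — the minimum is 8.

No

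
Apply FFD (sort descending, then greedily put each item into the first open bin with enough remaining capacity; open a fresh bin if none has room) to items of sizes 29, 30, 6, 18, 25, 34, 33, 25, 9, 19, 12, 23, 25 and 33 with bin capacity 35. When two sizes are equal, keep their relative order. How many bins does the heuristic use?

Sorted descending: 34, 33, 33, 30, 29, 25, 25, 25, 23, 19, 18, 12, 9, 6.
  34 → bin 1 (new)  [load 34/35]
  33 → bin 2 (new)  [load 33/35]
  33 → bin 3 (new)  [load 33/35]
  30 → bin 4 (new)  [load 30/35]
  29 → bin 5 (new)  [load 29/35]
  25 → bin 6 (new)  [load 25/35]
  25 → bin 7 (new)  [load 25/35]
  25 → bin 8 (new)  [load 25/35]
  23 → bin 9 (new)  [load 23/35]
  19 → bin 10 (new)  [load 19/35]
  18 → bin 11 (new)  [load 18/35]
  12 → bin 9  [load 35/35]
  9 → bin 6  [load 34/35]
  6 → bin 5  [load 35/35]
11 bins opened.

11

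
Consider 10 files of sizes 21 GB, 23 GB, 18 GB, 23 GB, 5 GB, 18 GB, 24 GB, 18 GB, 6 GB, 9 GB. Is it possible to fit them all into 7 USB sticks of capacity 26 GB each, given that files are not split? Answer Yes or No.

No

Total = 165 GB; ⌈165/26⌉ = 7.
The bound of 7 does not rule out 7, but exhaustive search shows no assignment into 7 USB sticks of capacity 26 GB exists — the minimum is 8.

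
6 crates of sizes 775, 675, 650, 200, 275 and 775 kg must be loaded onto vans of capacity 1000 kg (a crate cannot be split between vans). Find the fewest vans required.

4

Total = 775 + 775 + 675 + 650 + 275 + 200 = 3350 kg.
Lower bound: ⌈3350/1000⌉ = 4 vans.
A packing using 4 vans:
  van 1: 775 + 200 = 975
  van 2: 775 = 775
  van 3: 675 + 275 = 950
  van 4: 650 = 650
This matches the lower bound, so 4 is optimal.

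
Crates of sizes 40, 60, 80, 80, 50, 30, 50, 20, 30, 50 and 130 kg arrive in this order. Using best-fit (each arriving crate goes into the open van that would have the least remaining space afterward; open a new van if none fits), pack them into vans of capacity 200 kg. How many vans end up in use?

  40 → van 1 (new)  [load 40/200]
  60 → van 1  [load 100/200]
  80 → van 1  [load 180/200]
  80 → van 2 (new)  [load 80/200]
  50 → van 2  [load 130/200]
  30 → van 2  [load 160/200]
  50 → van 3 (new)  [load 50/200]
  20 → van 1  [load 200/200]
  30 → van 2  [load 190/200]
  50 → van 3  [load 100/200]
  130 → van 4 (new)  [load 130/200]
4 vans opened.

4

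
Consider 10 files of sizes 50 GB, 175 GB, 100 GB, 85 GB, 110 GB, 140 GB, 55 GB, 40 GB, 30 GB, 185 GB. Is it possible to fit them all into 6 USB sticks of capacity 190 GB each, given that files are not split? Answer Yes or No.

A valid assignment using 6 USB sticks:
  USB stick 1: 185 = 185
  USB stick 2: 175 = 175
  USB stick 3: 140 + 50 = 190
  USB stick 4: 110 + 55 = 165
  USB stick 5: 100 + 85 = 185
  USB stick 6: 40 + 30 = 70
Every load is within 190 GB, so 6 USB sticks suffice.

Yes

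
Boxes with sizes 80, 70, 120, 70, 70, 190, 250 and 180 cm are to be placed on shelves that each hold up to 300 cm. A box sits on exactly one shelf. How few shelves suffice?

4

Total = 250 + 190 + 180 + 120 + 80 + 70 + 70 + 70 = 1030 cm.
Lower bound: ⌈1030/300⌉ = 4 shelves.
A packing using 4 shelves:
  shelf 1: 250 = 250
  shelf 2: 190 + 80 = 270
  shelf 3: 180 + 120 = 300
  shelf 4: 70 + 70 + 70 = 210
This matches the lower bound, so 4 is optimal.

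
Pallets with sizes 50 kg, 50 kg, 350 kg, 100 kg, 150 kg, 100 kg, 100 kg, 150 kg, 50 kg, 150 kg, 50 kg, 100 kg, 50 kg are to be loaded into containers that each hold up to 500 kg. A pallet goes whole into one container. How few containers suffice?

Total = 350 + 150 + 150 + 150 + 100 + 100 + 100 + 100 + 50 + 50 + 50 + 50 + 50 = 1450 kg.
Lower bound: ⌈1450/500⌉ = 3 containers.
A packing using 3 containers:
  container 1: 350 + 150 = 500
  container 2: 150 + 150 + 100 + 100 = 500
  container 3: 100 + 100 + 50 + 50 + 50 + 50 + 50 = 450
This matches the lower bound, so 3 is optimal.

3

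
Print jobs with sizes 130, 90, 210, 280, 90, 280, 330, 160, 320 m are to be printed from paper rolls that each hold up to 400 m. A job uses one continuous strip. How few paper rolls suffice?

Total = 330 + 320 + 280 + 280 + 210 + 160 + 130 + 90 + 90 = 1890 m.
Lower bound: ⌈1890/400⌉ = 5 paper rolls.
A packing using 6 paper rolls:
  roll 1: 330 = 330
  roll 2: 320 = 320
  roll 3: 280 + 90 = 370
  roll 4: 280 + 90 = 370
  roll 5: 210 + 160 = 370
  roll 6: 130 = 130
No arrangement into 5 paper rolls stays within capacity, so 6 is optimal.

6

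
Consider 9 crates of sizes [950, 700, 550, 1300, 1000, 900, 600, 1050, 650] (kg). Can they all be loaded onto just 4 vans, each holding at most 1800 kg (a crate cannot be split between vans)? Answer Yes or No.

No

Total = 7700 kg; ⌈7700/1800⌉ = 5.
At least 5 vans are required, but only 4 are allowed.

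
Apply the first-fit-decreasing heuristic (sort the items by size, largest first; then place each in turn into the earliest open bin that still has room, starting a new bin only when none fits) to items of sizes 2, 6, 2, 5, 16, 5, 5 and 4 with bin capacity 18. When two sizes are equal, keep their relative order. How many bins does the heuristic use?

3

Sorted descending: 16, 6, 5, 5, 5, 4, 2, 2.
  16 → bin 1 (new)  [load 16/18]
  6 → bin 2 (new)  [load 6/18]
  5 → bin 2  [load 11/18]
  5 → bin 2  [load 16/18]
  5 → bin 3 (new)  [load 5/18]
  4 → bin 3  [load 9/18]
  2 → bin 1  [load 18/18]
  2 → bin 2  [load 18/18]
3 bins opened.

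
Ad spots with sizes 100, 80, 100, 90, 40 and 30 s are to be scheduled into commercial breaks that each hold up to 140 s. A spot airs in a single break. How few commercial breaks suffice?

4

Total = 100 + 100 + 90 + 80 + 40 + 30 = 440 s.
Lower bound: ⌈440/140⌉ = 4 commercial breaks.
A packing using 4 commercial breaks:
  break 1: 100 + 40 = 140
  break 2: 100 + 30 = 130
  break 3: 90 = 90
  break 4: 80 = 80
This matches the lower bound, so 4 is optimal.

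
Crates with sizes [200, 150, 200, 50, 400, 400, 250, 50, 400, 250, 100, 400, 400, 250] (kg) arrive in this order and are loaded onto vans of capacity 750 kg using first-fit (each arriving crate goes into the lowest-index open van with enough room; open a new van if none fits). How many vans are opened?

  200 → van 1 (new)  [load 200/750]
  150 → van 1  [load 350/750]
  200 → van 1  [load 550/750]
  50 → van 1  [load 600/750]
  400 → van 2 (new)  [load 400/750]
  400 → van 3 (new)  [load 400/750]
  250 → van 2  [load 650/750]
  50 → van 1  [load 650/750]
  400 → van 4 (new)  [load 400/750]
  250 → van 3  [load 650/750]
  100 → van 1  [load 750/750]
  400 → van 5 (new)  [load 400/750]
  400 → van 6 (new)  [load 400/750]
  250 → van 4  [load 650/750]
6 vans opened.

6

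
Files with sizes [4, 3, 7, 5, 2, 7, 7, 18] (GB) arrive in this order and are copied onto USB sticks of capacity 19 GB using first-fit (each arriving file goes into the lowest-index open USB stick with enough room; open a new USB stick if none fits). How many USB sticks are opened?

3

  4 → USB stick 1 (new)  [load 4/19]
  3 → USB stick 1  [load 7/19]
  7 → USB stick 1  [load 14/19]
  5 → USB stick 1  [load 19/19]
  2 → USB stick 2 (new)  [load 2/19]
  7 → USB stick 2  [load 9/19]
  7 → USB stick 2  [load 16/19]
  18 → USB stick 3 (new)  [load 18/19]
3 USB sticks opened.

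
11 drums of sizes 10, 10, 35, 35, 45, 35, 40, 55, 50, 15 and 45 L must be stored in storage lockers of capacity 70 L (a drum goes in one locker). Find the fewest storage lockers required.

7

Total = 55 + 50 + 45 + 45 + 40 + 35 + 35 + 35 + 15 + 10 + 10 = 375 L.
Lower bound: ⌈375/70⌉ = 6 storage lockers.
A packing using 7 storage lockers:
  locker 1: 55 + 15 = 70
  locker 2: 50 + 10 + 10 = 70
  locker 3: 45 = 45
  locker 4: 45 = 45
  locker 5: 40 = 40
  locker 6: 35 + 35 = 70
  locker 7: 35 = 35
No arrangement into 6 storage lockers stays within capacity, so 7 is optimal.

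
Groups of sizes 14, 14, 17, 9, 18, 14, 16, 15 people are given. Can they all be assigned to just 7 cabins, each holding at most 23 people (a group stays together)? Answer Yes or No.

A valid assignment using 7 cabins:
  cabin 1: 18 = 18
  cabin 2: 17 = 17
  cabin 3: 16 = 16
  cabin 4: 15 = 15
  cabin 5: 14 + 9 = 23
  cabin 6: 14 = 14
  cabin 7: 14 = 14
Every load is within 23 people, so 7 cabins suffice.

Yes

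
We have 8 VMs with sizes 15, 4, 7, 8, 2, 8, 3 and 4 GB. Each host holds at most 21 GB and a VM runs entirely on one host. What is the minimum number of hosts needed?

Total = 15 + 8 + 8 + 7 + 4 + 4 + 3 + 2 = 51 GB.
Lower bound: ⌈51/21⌉ = 3 hosts.
A packing using 3 hosts:
  host 1: 15 + 4 + 2 = 21
  host 2: 8 + 8 + 4 = 20
  host 3: 7 + 3 = 10
This matches the lower bound, so 3 is optimal.

3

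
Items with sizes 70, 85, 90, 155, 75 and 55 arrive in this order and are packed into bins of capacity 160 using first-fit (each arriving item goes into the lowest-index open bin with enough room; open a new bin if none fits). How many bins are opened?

4

  70 → bin 1 (new)  [load 70/160]
  85 → bin 1  [load 155/160]
  90 → bin 2 (new)  [load 90/160]
  155 → bin 3 (new)  [load 155/160]
  75 → bin 4 (new)  [load 75/160]
  55 → bin 2  [load 145/160]
4 bins opened.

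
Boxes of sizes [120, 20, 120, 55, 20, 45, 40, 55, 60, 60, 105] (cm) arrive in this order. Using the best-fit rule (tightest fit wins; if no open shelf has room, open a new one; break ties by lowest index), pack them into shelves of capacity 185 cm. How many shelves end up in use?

5

  120 → shelf 1 (new)  [load 120/185]
  20 → shelf 1  [load 140/185]
  120 → shelf 2 (new)  [load 120/185]
  55 → shelf 2  [load 175/185]
  20 → shelf 1  [load 160/185]
  45 → shelf 3 (new)  [load 45/185]
  40 → shelf 3  [load 85/185]
  55 → shelf 3  [load 140/185]
  60 → shelf 4 (new)  [load 60/185]
  60 → shelf 4  [load 120/185]
  105 → shelf 5 (new)  [load 105/185]
5 shelves opened.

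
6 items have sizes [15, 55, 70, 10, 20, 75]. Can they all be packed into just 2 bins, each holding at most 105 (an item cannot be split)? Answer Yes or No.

Total = 245; ⌈245/105⌉ = 3.
At least 3 bins are required, but only 2 are allowed.

No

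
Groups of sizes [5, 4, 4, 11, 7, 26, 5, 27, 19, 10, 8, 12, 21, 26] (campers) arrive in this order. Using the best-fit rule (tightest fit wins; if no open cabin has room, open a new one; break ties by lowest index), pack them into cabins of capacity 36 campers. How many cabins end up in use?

  5 → cabin 1 (new)  [load 5/36]
  4 → cabin 1  [load 9/36]
  4 → cabin 1  [load 13/36]
  11 → cabin 1  [load 24/36]
  7 → cabin 1  [load 31/36]
  26 → cabin 2 (new)  [load 26/36]
  5 → cabin 1  [load 36/36]
  27 → cabin 3 (new)  [load 27/36]
  19 → cabin 4 (new)  [load 19/36]
  10 → cabin 2  [load 36/36]
  8 → cabin 3  [load 35/36]
  12 → cabin 4  [load 31/36]
  21 → cabin 5 (new)  [load 21/36]
  26 → cabin 6 (new)  [load 26/36]
6 cabins opened.

6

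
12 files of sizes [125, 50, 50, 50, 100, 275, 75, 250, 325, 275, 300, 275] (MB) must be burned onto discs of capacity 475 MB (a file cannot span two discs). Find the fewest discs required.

Total = 325 + 300 + 275 + 275 + 275 + 250 + 125 + 100 + 75 + 50 + 50 + 50 = 2150 MB.
Lower bound: ⌈2150/475⌉ = 5 discs.
Also, 6 files each exceed 475/2 MB, and no two of those can share a disc, so at least 6 discs are needed.
A packing using 6 discs:
  disc 1: 325 + 125 = 450
  disc 2: 300 + 100 + 75 = 475
  disc 3: 275 + 50 + 50 + 50 = 425
  disc 4: 275 = 275
  disc 5: 275 = 275
  disc 6: 250 = 250
This matches the lower bound, so 6 is optimal.

6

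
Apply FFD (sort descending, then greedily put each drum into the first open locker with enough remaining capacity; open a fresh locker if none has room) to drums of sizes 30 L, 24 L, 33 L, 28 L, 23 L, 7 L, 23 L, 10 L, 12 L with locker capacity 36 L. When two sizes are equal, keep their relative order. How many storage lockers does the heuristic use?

Sorted descending: 33, 30, 28, 24, 23, 23, 12, 10, 7.
  33 → locker 1 (new)  [load 33/36]
  30 → locker 2 (new)  [load 30/36]
  28 → locker 3 (new)  [load 28/36]
  24 → locker 4 (new)  [load 24/36]
  23 → locker 5 (new)  [load 23/36]
  23 → locker 6 (new)  [load 23/36]
  12 → locker 4  [load 36/36]
  10 → locker 5  [load 33/36]
  7 → locker 3  [load 35/36]
6 storage lockers opened.

6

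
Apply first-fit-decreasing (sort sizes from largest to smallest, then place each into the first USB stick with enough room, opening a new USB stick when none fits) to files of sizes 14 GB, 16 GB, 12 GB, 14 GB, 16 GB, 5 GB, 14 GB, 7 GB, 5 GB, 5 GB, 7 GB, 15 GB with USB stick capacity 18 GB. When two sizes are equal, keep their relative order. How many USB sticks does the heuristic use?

Sorted descending: 16, 16, 15, 14, 14, 14, 12, 7, 7, 5, 5, 5.
  16 → USB stick 1 (new)  [load 16/18]
  16 → USB stick 2 (new)  [load 16/18]
  15 → USB stick 3 (new)  [load 15/18]
  14 → USB stick 4 (new)  [load 14/18]
  14 → USB stick 5 (new)  [load 14/18]
  14 → USB stick 6 (new)  [load 14/18]
  12 → USB stick 7 (new)  [load 12/18]
  7 → USB stick 8 (new)  [load 7/18]
  7 → USB stick 8  [load 14/18]
  5 → USB stick 7  [load 17/18]
  5 → USB stick 9 (new)  [load 5/18]
  5 → USB stick 9  [load 10/18]
9 USB sticks opened.

9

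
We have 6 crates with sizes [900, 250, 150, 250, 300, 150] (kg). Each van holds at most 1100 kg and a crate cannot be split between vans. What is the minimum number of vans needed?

2

Total = 900 + 300 + 250 + 250 + 150 + 150 = 2000 kg.
Lower bound: ⌈2000/1100⌉ = 2 vans.
A packing using 2 vans:
  van 1: 900 + 150 = 1050
  van 2: 300 + 250 + 250 + 150 = 950
This matches the lower bound, so 2 is optimal.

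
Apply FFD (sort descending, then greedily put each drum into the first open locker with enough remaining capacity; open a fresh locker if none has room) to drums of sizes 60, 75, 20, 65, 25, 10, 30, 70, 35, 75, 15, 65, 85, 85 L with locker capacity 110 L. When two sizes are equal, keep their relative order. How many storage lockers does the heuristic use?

Sorted descending: 85, 85, 75, 75, 70, 65, 65, 60, 35, 30, 25, 20, 15, 10.
  85 → locker 1 (new)  [load 85/110]
  85 → locker 2 (new)  [load 85/110]
  75 → locker 3 (new)  [load 75/110]
  75 → locker 4 (new)  [load 75/110]
  70 → locker 5 (new)  [load 70/110]
  65 → locker 6 (new)  [load 65/110]
  65 → locker 7 (new)  [load 65/110]
  60 → locker 8 (new)  [load 60/110]
  35 → locker 3  [load 110/110]
  30 → locker 4  [load 105/110]
  25 → locker 1  [load 110/110]
  20 → locker 2  [load 105/110]
  15 → locker 5  [load 85/110]
  10 → locker 5  [load 95/110]
8 storage lockers opened.

8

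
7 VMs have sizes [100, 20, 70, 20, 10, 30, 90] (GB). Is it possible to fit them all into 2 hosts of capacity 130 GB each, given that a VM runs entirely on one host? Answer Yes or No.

Total = 340 GB; ⌈340/130⌉ = 3.
At least 3 hosts are required, but only 2 are allowed.

No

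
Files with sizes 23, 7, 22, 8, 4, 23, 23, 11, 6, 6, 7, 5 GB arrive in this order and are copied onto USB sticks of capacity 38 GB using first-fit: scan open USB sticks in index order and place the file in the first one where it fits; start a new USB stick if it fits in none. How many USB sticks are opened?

  23 → USB stick 1 (new)  [load 23/38]
  7 → USB stick 1  [load 30/38]
  22 → USB stick 2 (new)  [load 22/38]
  8 → USB stick 1  [load 38/38]
  4 → USB stick 2  [load 26/38]
  23 → USB stick 3 (new)  [load 23/38]
  23 → USB stick 4 (new)  [load 23/38]
  11 → USB stick 2  [load 37/38]
  6 → USB stick 3  [load 29/38]
  6 → USB stick 3  [load 35/38]
  7 → USB stick 4  [load 30/38]
  5 → USB stick 4  [load 35/38]
4 USB sticks opened.

4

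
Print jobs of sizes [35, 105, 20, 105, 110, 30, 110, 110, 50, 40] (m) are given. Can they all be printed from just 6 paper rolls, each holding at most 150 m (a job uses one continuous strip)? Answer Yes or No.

Yes

A valid assignment using 6 paper rolls:
  roll 1: 110 + 40 = 150
  roll 2: 110 + 35 = 145
  roll 3: 110 + 30 = 140
  roll 4: 105 + 20 = 125
  roll 5: 105 = 105
  roll 6: 50 = 50
Every load is within 150 m, so 6 paper rolls suffice.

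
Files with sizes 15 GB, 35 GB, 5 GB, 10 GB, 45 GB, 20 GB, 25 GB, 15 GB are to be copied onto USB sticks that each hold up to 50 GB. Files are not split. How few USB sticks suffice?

Total = 45 + 35 + 25 + 20 + 15 + 15 + 10 + 5 = 170 GB.
Lower bound: ⌈170/50⌉ = 4 USB sticks.
A packing using 4 USB sticks:
  USB stick 1: 45 + 5 = 50
  USB stick 2: 35 + 15 = 50
  USB stick 3: 25 + 20 = 45
  USB stick 4: 15 + 10 = 25
This matches the lower bound, so 4 is optimal.

4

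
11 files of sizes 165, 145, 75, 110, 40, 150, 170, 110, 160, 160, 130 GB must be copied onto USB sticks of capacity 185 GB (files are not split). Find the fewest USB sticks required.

Total = 170 + 165 + 160 + 160 + 150 + 145 + 130 + 110 + 110 + 75 + 40 = 1415 GB.
Lower bound: ⌈1415/185⌉ = 8 USB sticks.
Also, 9 files each exceed 185/2 GB, and no two of those can share a USB stick, so at least 9 USB sticks are needed.
A packing using 9 USB sticks:
  USB stick 1: 170 = 170
  USB stick 2: 165 = 165
  USB stick 3: 160 = 160
  USB stick 4: 160 = 160
  USB stick 5: 150 = 150
  USB stick 6: 145 + 40 = 185
  USB stick 7: 130 = 130
  USB stick 8: 110 + 75 = 185
  USB stick 9: 110 = 110
This matches the lower bound, so 9 is optimal.

9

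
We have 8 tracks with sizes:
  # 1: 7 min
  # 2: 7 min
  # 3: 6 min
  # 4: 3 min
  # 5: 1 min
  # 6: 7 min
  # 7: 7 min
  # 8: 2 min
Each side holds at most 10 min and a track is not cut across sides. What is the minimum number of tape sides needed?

5

Total = 7 + 7 + 7 + 7 + 6 + 3 + 2 + 1 = 40 min.
Lower bound: ⌈40/10⌉ = 4 tape sides.
Also, 5 tracks each exceed 5 min, and no two of those can share a side, so at least 5 tape sides are needed.
A packing using 5 tape sides:
  side 1: 7 + 3 = 10
  side 2: 7 + 2 + 1 = 10
  side 3: 7 = 7
  side 4: 7 = 7
  side 5: 6 = 6
This matches the lower bound, so 5 is optimal.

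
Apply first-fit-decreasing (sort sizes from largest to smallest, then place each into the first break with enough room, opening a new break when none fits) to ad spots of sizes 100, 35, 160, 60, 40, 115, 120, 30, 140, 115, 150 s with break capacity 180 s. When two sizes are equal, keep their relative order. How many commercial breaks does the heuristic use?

7

Sorted descending: 160, 150, 140, 120, 115, 115, 100, 60, 40, 35, 30.
  160 → break 1 (new)  [load 160/180]
  150 → break 2 (new)  [load 150/180]
  140 → break 3 (new)  [load 140/180]
  120 → break 4 (new)  [load 120/180]
  115 → break 5 (new)  [load 115/180]
  115 → break 6 (new)  [load 115/180]
  100 → break 7 (new)  [load 100/180]
  60 → break 4  [load 180/180]
  40 → break 3  [load 180/180]
  35 → break 5  [load 150/180]
  30 → break 2  [load 180/180]
7 commercial breaks opened.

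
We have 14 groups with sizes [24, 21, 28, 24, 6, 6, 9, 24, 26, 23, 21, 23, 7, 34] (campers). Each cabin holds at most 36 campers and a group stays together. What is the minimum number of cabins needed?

Total = 34 + 28 + 26 + 24 + 24 + 24 + 23 + 23 + 21 + 21 + 9 + 7 + 6 + 6 = 276 campers.
Lower bound: ⌈276/36⌉ = 8 cabins.
Also, 10 groups each exceed 18 campers, and no two of those can share a cabin, so at least 10 cabins are needed.
A packing using 10 cabins:
  cabin 1: 34 = 34
  cabin 2: 28 + 7 = 35
  cabin 3: 26 + 9 = 35
  cabin 4: 24 + 6 + 6 = 36
  cabin 5: 24 = 24
  cabin 6: 24 = 24
  cabin 7: 23 = 23
  cabin 8: 23 = 23
  cabin 9: 21 = 21
  cabin 10: 21 = 21
This matches the lower bound, so 10 is optimal.

10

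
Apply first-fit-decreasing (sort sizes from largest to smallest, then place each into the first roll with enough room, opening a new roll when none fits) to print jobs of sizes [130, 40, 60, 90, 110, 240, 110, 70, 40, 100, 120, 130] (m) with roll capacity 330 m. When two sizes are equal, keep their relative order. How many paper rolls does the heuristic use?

4

Sorted descending: 240, 130, 130, 120, 110, 110, 100, 90, 70, 60, 40, 40.
  240 → roll 1 (new)  [load 240/330]
  130 → roll 2 (new)  [load 130/330]
  130 → roll 2  [load 260/330]
  120 → roll 3 (new)  [load 120/330]
  110 → roll 3  [load 230/330]
  110 → roll 4 (new)  [load 110/330]
  100 → roll 3  [load 330/330]
  90 → roll 1  [load 330/330]
  70 → roll 2  [load 330/330]
  60 → roll 4  [load 170/330]
  40 → roll 4  [load 210/330]
  40 → roll 4  [load 250/330]
4 paper rolls opened.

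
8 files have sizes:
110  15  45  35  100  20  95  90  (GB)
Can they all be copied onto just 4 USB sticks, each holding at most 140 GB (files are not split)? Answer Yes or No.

A valid assignment using 4 USB sticks:
  USB stick 1: 110 + 20 = 130
  USB stick 2: 100 + 35 = 135
  USB stick 3: 95 + 45 = 140
  USB stick 4: 90 + 15 = 105
Every load is within 140 GB, so 4 USB sticks suffice.

Yes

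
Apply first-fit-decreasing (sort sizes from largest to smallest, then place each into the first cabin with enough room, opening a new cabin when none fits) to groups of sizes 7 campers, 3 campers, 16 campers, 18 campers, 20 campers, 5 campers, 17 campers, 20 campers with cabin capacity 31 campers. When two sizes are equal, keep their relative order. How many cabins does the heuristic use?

Sorted descending: 20, 20, 18, 17, 16, 7, 5, 3.
  20 → cabin 1 (new)  [load 20/31]
  20 → cabin 2 (new)  [load 20/31]
  18 → cabin 3 (new)  [load 18/31]
  17 → cabin 4 (new)  [load 17/31]
  16 → cabin 5 (new)  [load 16/31]
  7 → cabin 1  [load 27/31]
  5 → cabin 2  [load 25/31]
  3 → cabin 1  [load 30/31]
5 cabins opened.

5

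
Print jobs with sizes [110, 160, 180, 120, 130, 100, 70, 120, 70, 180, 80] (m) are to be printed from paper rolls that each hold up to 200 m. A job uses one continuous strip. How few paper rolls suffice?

8

Total = 180 + 180 + 160 + 130 + 120 + 120 + 110 + 100 + 80 + 70 + 70 = 1320 m.
Lower bound: ⌈1320/200⌉ = 7 paper rolls.
A packing using 8 paper rolls:
  roll 1: 180 = 180
  roll 2: 180 = 180
  roll 3: 160 = 160
  roll 4: 130 + 70 = 200
  roll 5: 120 + 80 = 200
  roll 6: 120 + 70 = 190
  roll 7: 110 = 110
  roll 8: 100 = 100
No arrangement into 7 paper rolls stays within capacity, so 8 is optimal.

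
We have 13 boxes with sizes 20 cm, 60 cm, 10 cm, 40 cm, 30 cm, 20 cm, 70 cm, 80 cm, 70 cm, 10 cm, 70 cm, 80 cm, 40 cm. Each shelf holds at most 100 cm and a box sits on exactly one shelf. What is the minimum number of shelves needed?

Total = 80 + 80 + 70 + 70 + 70 + 60 + 40 + 40 + 30 + 20 + 20 + 10 + 10 = 600 cm.
Lower bound: ⌈600/100⌉ = 6 shelves.
A packing using 7 shelves:
  shelf 1: 80 + 20 = 100
  shelf 2: 80 + 20 = 100
  shelf 3: 70 + 30 = 100
  shelf 4: 70 + 10 + 10 = 90
  shelf 5: 70 = 70
  shelf 6: 60 + 40 = 100
  shelf 7: 40 = 40
No arrangement into 6 shelves stays within capacity, so 7 is optimal.

7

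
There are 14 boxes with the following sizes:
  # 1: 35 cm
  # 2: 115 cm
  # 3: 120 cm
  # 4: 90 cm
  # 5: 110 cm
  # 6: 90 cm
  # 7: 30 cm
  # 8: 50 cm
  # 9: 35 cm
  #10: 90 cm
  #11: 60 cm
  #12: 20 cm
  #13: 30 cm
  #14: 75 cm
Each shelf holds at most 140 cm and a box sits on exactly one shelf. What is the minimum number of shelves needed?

8

Total = 120 + 115 + 110 + 90 + 90 + 90 + 75 + 60 + 50 + 35 + 35 + 30 + 30 + 20 = 950 cm.
Lower bound: ⌈950/140⌉ = 7 shelves.
A packing using 8 shelves:
  shelf 1: 120 + 20 = 140
  shelf 2: 115 = 115
  shelf 3: 110 + 30 = 140
  shelf 4: 90 + 50 = 140
  shelf 5: 90 + 35 = 125
  shelf 6: 90 + 35 = 125
  shelf 7: 75 + 60 = 135
  shelf 8: 30 = 30
No arrangement into 7 shelves stays within capacity, so 8 is optimal.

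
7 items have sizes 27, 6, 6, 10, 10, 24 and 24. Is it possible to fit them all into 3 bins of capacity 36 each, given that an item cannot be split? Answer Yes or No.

Total = 107; ⌈107/36⌉ = 3.
The bound of 3 does not rule out 3, but exhaustive search shows no assignment into 3 bins of capacity 36 exists — the minimum is 4.

No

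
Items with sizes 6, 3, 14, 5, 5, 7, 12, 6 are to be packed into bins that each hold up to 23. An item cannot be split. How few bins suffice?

3

Total = 14 + 12 + 7 + 6 + 6 + 5 + 5 + 3 = 58.
Lower bound: ⌈58/23⌉ = 3 bins.
A packing using 3 bins:
  bin 1: 14 + 7 = 21
  bin 2: 12 + 6 + 5 = 23
  bin 3: 6 + 5 + 3 = 14
This matches the lower bound, so 3 is optimal.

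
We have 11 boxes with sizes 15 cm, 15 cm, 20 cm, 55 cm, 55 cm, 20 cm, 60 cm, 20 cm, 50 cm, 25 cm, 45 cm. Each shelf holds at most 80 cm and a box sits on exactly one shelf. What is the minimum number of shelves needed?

Total = 60 + 55 + 55 + 50 + 45 + 25 + 20 + 20 + 20 + 15 + 15 = 380 cm.
Lower bound: ⌈380/80⌉ = 5 shelves.
A packing using 5 shelves:
  shelf 1: 60 + 20 = 80
  shelf 2: 55 + 25 = 80
  shelf 3: 55 + 20 = 75
  shelf 4: 50 + 20 = 70
  shelf 5: 45 + 15 + 15 = 75
This matches the lower bound, so 5 is optimal.

5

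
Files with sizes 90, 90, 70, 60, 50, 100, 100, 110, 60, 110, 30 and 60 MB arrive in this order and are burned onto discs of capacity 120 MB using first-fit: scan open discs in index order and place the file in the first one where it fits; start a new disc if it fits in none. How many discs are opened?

9

  90 → disc 1 (new)  [load 90/120]
  90 → disc 2 (new)  [load 90/120]
  70 → disc 3 (new)  [load 70/120]
  60 → disc 4 (new)  [load 60/120]
  50 → disc 3  [load 120/120]
  100 → disc 5 (new)  [load 100/120]
  100 → disc 6 (new)  [load 100/120]
  110 → disc 7 (new)  [load 110/120]
  60 → disc 4  [load 120/120]
  110 → disc 8 (new)  [load 110/120]
  30 → disc 1  [load 120/120]
  60 → disc 9 (new)  [load 60/120]
9 discs opened.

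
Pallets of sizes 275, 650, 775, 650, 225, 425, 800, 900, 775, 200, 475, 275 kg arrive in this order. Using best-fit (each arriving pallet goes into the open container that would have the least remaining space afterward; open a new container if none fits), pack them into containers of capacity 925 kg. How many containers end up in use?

8

  275 → container 1 (new)  [load 275/925]
  650 → container 1  [load 925/925]
  775 → container 2 (new)  [load 775/925]
  650 → container 3 (new)  [load 650/925]
  225 → container 3  [load 875/925]
  425 → container 4 (new)  [load 425/925]
  800 → container 5 (new)  [load 800/925]
  900 → container 6 (new)  [load 900/925]
  775 → container 7 (new)  [load 775/925]
  200 → container 4  [load 625/925]
  475 → container 8 (new)  [load 475/925]
  275 → container 4  [load 900/925]
8 containers opened.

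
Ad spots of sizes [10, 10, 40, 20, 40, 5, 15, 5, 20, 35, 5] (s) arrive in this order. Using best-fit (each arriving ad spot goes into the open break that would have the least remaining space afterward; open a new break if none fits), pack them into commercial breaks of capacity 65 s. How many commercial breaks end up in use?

  10 → break 1 (new)  [load 10/65]
  10 → break 1  [load 20/65]
  40 → break 1  [load 60/65]
  20 → break 2 (new)  [load 20/65]
  40 → break 2  [load 60/65]
  5 → break 1  [load 65/65]
  15 → break 3 (new)  [load 15/65]
  5 → break 2  [load 65/65]
  20 → break 3  [load 35/65]
  35 → break 4 (new)  [load 35/65]
  5 → break 3  [load 40/65]
4 commercial breaks opened.

4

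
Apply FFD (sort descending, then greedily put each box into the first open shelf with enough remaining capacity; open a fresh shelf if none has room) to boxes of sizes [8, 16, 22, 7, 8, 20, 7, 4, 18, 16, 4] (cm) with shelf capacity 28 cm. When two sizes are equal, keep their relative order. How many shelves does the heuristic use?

Sorted descending: 22, 20, 18, 16, 16, 8, 8, 7, 7, 4, 4.
  22 → shelf 1 (new)  [load 22/28]
  20 → shelf 2 (new)  [load 20/28]
  18 → shelf 3 (new)  [load 18/28]
  16 → shelf 4 (new)  [load 16/28]
  16 → shelf 5 (new)  [load 16/28]
  8 → shelf 2  [load 28/28]
  8 → shelf 3  [load 26/28]
  7 → shelf 4  [load 23/28]
  7 → shelf 5  [load 23/28]
  4 → shelf 1  [load 26/28]
  4 → shelf 4  [load 27/28]
5 shelves opened.

5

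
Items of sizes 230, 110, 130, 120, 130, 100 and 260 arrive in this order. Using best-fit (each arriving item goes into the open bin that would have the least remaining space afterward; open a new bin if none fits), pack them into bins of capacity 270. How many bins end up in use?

  230 → bin 1 (new)  [load 230/270]
  110 → bin 2 (new)  [load 110/270]
  130 → bin 2  [load 240/270]
  120 → bin 3 (new)  [load 120/270]
  130 → bin 3  [load 250/270]
  100 → bin 4 (new)  [load 100/270]
  260 → bin 5 (new)  [load 260/270]
5 bins opened.

5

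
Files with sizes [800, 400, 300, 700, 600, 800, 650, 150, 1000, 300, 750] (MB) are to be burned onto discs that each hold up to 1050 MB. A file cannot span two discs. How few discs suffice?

Total = 1000 + 800 + 800 + 750 + 700 + 650 + 600 + 400 + 300 + 300 + 150 = 6450 MB.
Lower bound: ⌈6450/1050⌉ = 7 discs.
A packing using 7 discs:
  disc 1: 1000 = 1000
  disc 2: 800 + 150 = 950
  disc 3: 800 = 800
  disc 4: 750 + 300 = 1050
  disc 5: 700 + 300 = 1000
  disc 6: 650 + 400 = 1050
  disc 7: 600 = 600
This matches the lower bound, so 7 is optimal.

7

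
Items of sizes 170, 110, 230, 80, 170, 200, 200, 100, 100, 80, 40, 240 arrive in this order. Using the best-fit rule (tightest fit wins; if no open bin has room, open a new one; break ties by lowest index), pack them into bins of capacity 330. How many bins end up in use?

  170 → bin 1 (new)  [load 170/330]
  110 → bin 1  [load 280/330]
  230 → bin 2 (new)  [load 230/330]
  80 → bin 2  [load 310/330]
  170 → bin 3 (new)  [load 170/330]
  200 → bin 4 (new)  [load 200/330]
  200 → bin 5 (new)  [load 200/330]
  100 → bin 4  [load 300/330]
  100 → bin 5  [load 300/330]
  80 → bin 3  [load 250/330]
  40 → bin 1  [load 320/330]
  240 → bin 6 (new)  [load 240/330]
6 bins opened.

6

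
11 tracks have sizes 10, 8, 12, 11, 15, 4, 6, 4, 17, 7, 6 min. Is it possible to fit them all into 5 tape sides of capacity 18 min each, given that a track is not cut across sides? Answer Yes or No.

Total = 100 min; ⌈100/18⌉ = 6.
At least 6 tape sides are required, but only 5 are allowed.

No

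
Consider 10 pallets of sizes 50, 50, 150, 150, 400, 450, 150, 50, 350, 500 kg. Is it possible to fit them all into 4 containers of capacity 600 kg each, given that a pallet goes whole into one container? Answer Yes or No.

A valid assignment using 4 containers:
  container 1: 500 + 50 + 50 = 600
  container 2: 450 + 150 = 600
  container 3: 400 + 150 + 50 = 600
  container 4: 350 + 150 = 500
Every load is within 600 kg, so 4 containers suffice.

Yes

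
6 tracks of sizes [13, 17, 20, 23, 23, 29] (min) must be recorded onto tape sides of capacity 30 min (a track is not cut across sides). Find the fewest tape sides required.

5

Total = 29 + 23 + 23 + 20 + 17 + 13 = 125 min.
Lower bound: ⌈125/30⌉ = 5 tape sides.
A packing using 5 tape sides:
  side 1: 29 = 29
  side 2: 23 = 23
  side 3: 23 = 23
  side 4: 20 = 20
  side 5: 17 + 13 = 30
This matches the lower bound, so 5 is optimal.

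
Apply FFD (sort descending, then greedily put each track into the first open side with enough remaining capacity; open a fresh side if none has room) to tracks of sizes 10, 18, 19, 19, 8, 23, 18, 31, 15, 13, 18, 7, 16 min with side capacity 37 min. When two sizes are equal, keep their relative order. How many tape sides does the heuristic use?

7

Sorted descending: 31, 23, 19, 19, 18, 18, 18, 16, 15, 13, 10, 8, 7.
  31 → side 1 (new)  [load 31/37]
  23 → side 2 (new)  [load 23/37]
  19 → side 3 (new)  [load 19/37]
  19 → side 4 (new)  [load 19/37]
  18 → side 3  [load 37/37]
  18 → side 4  [load 37/37]
  18 → side 5 (new)  [load 18/37]
  16 → side 5  [load 34/37]
  15 → side 6 (new)  [load 15/37]
  13 → side 2  [load 36/37]
  10 → side 6  [load 25/37]
  8 → side 6  [load 33/37]
  7 → side 7 (new)  [load 7/37]
7 tape sides opened.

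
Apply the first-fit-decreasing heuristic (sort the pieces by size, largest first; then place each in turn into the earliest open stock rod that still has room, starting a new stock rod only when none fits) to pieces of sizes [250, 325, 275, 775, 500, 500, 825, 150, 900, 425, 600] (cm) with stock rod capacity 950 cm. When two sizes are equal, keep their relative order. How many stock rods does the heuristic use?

Sorted descending: 900, 825, 775, 600, 500, 500, 425, 325, 275, 250, 150.
  900 → stock rod 1 (new)  [load 900/950]
  825 → stock rod 2 (new)  [load 825/950]
  775 → stock rod 3 (new)  [load 775/950]
  600 → stock rod 4 (new)  [load 600/950]
  500 → stock rod 5 (new)  [load 500/950]
  500 → stock rod 6 (new)  [load 500/950]
  425 → stock rod 5  [load 925/950]
  325 → stock rod 4  [load 925/950]
  275 → stock rod 6  [load 775/950]
  250 → stock rod 7 (new)  [load 250/950]
  150 → stock rod 3  [load 925/950]
7 stock rods opened.

7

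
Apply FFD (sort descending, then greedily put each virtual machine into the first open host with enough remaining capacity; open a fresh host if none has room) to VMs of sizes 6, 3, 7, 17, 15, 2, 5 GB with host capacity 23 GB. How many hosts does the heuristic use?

Sorted descending: 17, 15, 7, 6, 5, 3, 2.
  17 → host 1 (new)  [load 17/23]
  15 → host 2 (new)  [load 15/23]
  7 → host 2  [load 22/23]
  6 → host 1  [load 23/23]
  5 → host 3 (new)  [load 5/23]
  3 → host 3  [load 8/23]
  2 → host 3  [load 10/23]
3 hosts opened.

3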